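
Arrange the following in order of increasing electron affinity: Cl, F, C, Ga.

Ga, C, F, Cl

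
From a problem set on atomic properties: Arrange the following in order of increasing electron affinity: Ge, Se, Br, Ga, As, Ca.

Ca < Ga < As < Ge < Se < Br

Ca is in period 4, group 2; Ga is in period 4, group 13; Ge is in period 4, group 14; As is in period 4, group 15; Se is in period 4, group 16; Br is in period 4, group 17.
Atoms with high Z_eff and room in the valence shell (especially the halogens) have the most exothermic electron affinities.
All lie in period 4; the across-period trend (electron affinity increases left to right) applies, with the exception below.
Note the exception: Ge has a higher electron affinity than As, contrary to the simple trend — adding an electron to As's half-filled 4p³ is unfavourable, so Ge (4p²) has the more exothermic EA.
For reference (kJ/mol): Ca 2, Ga 29, Ge 119, As 78, Se 195, Br 325.
So from lowest to highest: Ca < Ga < As < Ge < Se < Br.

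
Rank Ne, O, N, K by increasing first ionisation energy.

K < O < N < Ne

IE₁ increases left→right with effective nuclear charge and decreases top→bottom as the valence shell moves farther out.
These span different periods and groups, so the two trends combine.
O > K: relative to K, both the across-period and down-group shifts push O's first ionization energy up.
N > O: this pair runs against the simple trend — see the exception note.
Ne > N: Ne lies to the right of N in period 2, so the across-period effect alone puts Ne higher.
Note the exception: N has a higher first ionization energy than O, contrary to the simple trend — pairing an electron in O's 2p⁴ costs repulsion energy, so O ionizes more easily than half-filled N (2p³).
Tabulated first ionization energy (kJ/mol): N 1402, O 1314, Ne 2081, K 419.
So from lowest to highest: K < O < N < Ne.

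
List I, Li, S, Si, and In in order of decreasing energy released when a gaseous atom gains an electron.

I, S, Si, Li, In

Li is in period 2, group 1; Si is in period 3, group 14; S is in period 3, group 16; In is in period 5, group 13; I is in period 5, group 17.
Atoms with high Z_eff and room in the valence shell (especially the halogens) have the most exothermic electron affinities.
These span different periods and groups, so the two trends combine.
Li > In: the two effects oppose for this pair; the down-group effect wins (60 vs 29 kJ/mol).
Si > Li: period and group pull opposite ways; the across-period shift dominates (134 vs 60 kJ/mol).
S > Si: both are in period 3; the period trend gives S the larger value.
I > S: period and group pull opposite ways; the across-period shift dominates (295 vs 200 kJ/mol).
Approximate values (kJ/mol): Li 60, Si 134, S 200, In 29, I 295.
So from highest to lowest: I > S > Si > Li > In.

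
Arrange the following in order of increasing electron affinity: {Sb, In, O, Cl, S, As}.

In < As < Sb < O < S < Cl

Atoms with high Z_eff and room in the valence shell (especially the halogens) have the most exothermic electron affinities.
Neither a single period nor a single group — weigh both effects.
As > In: relative to In, both the across-period and down-group shifts push As's electron affinity up.
Sb > As: this pair runs against the simple trend — see the exception note.
O > Sb: relative to Sb, both the across-period and down-group shifts push O's electron affinity up.
S > O: this pair runs against the simple trend — see the exception note.
Cl > S: both are in period 3; the period trend gives Cl the larger value.
Note the exception: Sb has a higher electron affinity than As, contrary to the simple trend — both are half-filled np³, but the pairing/repulsion penalty for the added electron shrinks as the p orbitals become larger and more diffuse down the group, and for Sb that outweighs the weaker nuclear attraction.
Note the exception: S has a higher electron affinity than O, contrary to the simple trend — the compact 2p subshell of O repels the added electron more than S's larger 3p does.
Tabulated electron affinity (kJ/mol): O 141, S 200, Cl 349, As 78, In 29, Sb 103.
So from lowest to highest: In < As < Sb < O < S < Cl.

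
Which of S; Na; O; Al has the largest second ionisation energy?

Na

Consider each +1 ion: S⁺ still has 5 valence electrons; Na⁺ is the bare [Ne] core; O⁺ still has 5 valence electrons; Al⁺ still has 2 valence electrons.
Core electrons are held far more tightly than valence electrons, so Na tops the IE_2 order.
Valence configurations: S⁺ [Ne]3s²3p³, O⁺ [He]2s²2p³, Al⁺ [Ne]3s².
Approximate IE_2 values (kJ/mol): S 2252, Na 4562, O 3388, Al 1817.
Hence IE_2: Al < S < O < Na.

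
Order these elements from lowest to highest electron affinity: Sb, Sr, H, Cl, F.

H is in period 1, group 1; F is in period 2, group 17; Cl is in period 3, group 17; Sr is in period 5, group 2; Sb is in period 5, group 15.
Adding an electron releases more energy for atoms nearer the top right (short of the noble gases).
Here both period and group differ, so the two effects have to be weighed against each other.
H > Sr: period and group pull opposite ways; the down-group shift dominates (73 vs 5 kJ/mol).
Sb > H: period and group pull opposite ways; the across-period shift dominates (103 vs 73 kJ/mol).
F > Sb: both effects reinforce here, so F is clearly the higher of the two.
Cl > F: this pair runs against the simple trend — see the exception note.
Note the exception: Cl has a higher electron affinity than F, contrary to the simple trend — F's small 2p subshell makes the incoming electron feel strong e⁻–e⁻ repulsion, so Cl actually releases more energy on gaining an electron.
Tabulated electron affinity (kJ/mol): H 73, F 328, Cl 349, Sr 5, Sb 103.
So from lowest to highest: Sr < H < Sb < F < Cl.

Sr < H < Sb < F < Cl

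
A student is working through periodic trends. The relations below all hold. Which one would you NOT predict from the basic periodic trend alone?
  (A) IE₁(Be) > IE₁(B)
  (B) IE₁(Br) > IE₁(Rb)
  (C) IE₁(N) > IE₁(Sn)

The general trend: first ionisation energy increases across a period and decreases down a group.
(A) Be (period 2, group 2) vs B (period 2, group 13): the stated order contradicts the simple trend.
(B) Br (period 4, group 17) vs Rb (period 5, group 1): the stated order agrees with the simple trend.
(C) N (period 2, group 15) vs Sn (period 5, group 14): the stated order agrees with the simple trend.
The exception is (A): removing B's lone 2p electron is easier than breaking Be's filled 2s².

(A)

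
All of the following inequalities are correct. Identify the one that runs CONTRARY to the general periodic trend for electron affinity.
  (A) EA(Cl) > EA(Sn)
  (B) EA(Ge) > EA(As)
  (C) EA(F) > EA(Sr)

The general trend: electron affinity increases across a period and decreases down a group.
(A) Cl (period 3, group 17) vs Sn (period 5, group 14): the stated order agrees with the simple trend.
(B) Ge (period 4, group 14) vs As (period 4, group 15): the stated order contradicts the simple trend.
(C) F (period 2, group 17) vs Sr (period 5, group 2): the stated order agrees with the simple trend.
The exception is (B): adding an electron to As's half-filled 4p³ is unfavourable, so Ge (4p²) has the more exothermic EA.

(B)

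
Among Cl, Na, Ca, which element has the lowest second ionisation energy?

Consider each +1 ion: Cl⁺ still has 6 valence electrons; Na⁺ is the bare [Ne] core; Ca⁺ still has 1 valence electron.
Core electrons are held far more tightly than valence electrons, so Na tops the IE_2 order.
Valence configurations: Cl⁺ [Ne]3s²3p⁴, Ca⁺ [Ar]4s¹.
Tabulated IE_2 (kJ/mol): Cl 2298, Na 4562, Ca 1145.
Putting it together, IE_2: Ca < Cl < Na.

Ca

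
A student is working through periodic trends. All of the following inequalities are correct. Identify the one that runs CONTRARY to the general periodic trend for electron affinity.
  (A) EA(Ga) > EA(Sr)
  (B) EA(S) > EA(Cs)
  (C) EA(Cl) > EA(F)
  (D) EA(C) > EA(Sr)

The general trend: electron affinity increases across a period and decreases down a group.
(A) Ga (period 4, group 13) vs Sr (period 5, group 2): the stated order agrees with the simple trend.
(B) S (period 3, group 16) vs Cs (period 6, group 1): the stated order agrees with the simple trend.
(C) Cl (period 3, group 17) vs F (period 2, group 17): the stated order contradicts the simple trend.
(D) C (period 2, group 14) vs Sr (period 5, group 2): the stated order agrees with the simple trend.
The exception is (C): F's small 2p subshell makes the incoming electron feel strong e⁻–e⁻ repulsion, so Cl actually releases more energy on gaining an electron.

(C)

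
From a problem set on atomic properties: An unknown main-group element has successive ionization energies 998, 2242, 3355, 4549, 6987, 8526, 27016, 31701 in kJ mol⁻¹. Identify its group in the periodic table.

Group 16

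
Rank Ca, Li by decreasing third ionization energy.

Li > Ca

IE_3 is the cost of taking one more electron from the +2 cation: Ca²⁺ is the bare [Ar] core; Li²⁺ is already 1 electron into the core.
All of these are removing an electron from a noble-gas core or deeper; the smaller core (lower principal quantum number) is held far more tightly, and within a period the higher nuclear charge binds the same core more tightly.
Approximate IE_3 values (kJ/mol): Ca 4912, Li 11815.
Overall IE_3 order: Ca < Li.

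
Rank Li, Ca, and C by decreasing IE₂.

Li > C > Ca

After 1 electron has been removed, what remains? Li⁺ is the bare [He] core; Ca⁺ still has 1 valence electron; C⁺ still has 3 valence electrons.
Pulling an electron out of a noble-gas core costs far more than removing a remaining valence electron, so Li sits at the high end of IE_2.
Valence configurations: Ca⁺ [Ar]4s¹, C⁺ [He]2s²2p¹.
The numbers (kJ/mol): Li 7298, Ca 1145, C 2353.
So the second ionization energies run Ca < C < Li.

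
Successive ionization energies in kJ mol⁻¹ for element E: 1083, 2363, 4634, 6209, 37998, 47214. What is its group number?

Group 14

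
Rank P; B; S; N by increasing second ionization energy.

P, S, B, N

After 1 electron has been removed, what remains? P⁺ still has 4 valence electrons; B⁺ still has 2 valence electrons; S⁺ still has 5 valence electrons; N⁺ still has 4 valence electrons.
All are still removing valence electrons, so compare the +1 ions as you would atoms: IE_2 generally rises across a period (higher Z_eff) and falls down a group (larger shell), subject to the usual subshell exceptions.
Valence configurations: P⁺ [Ne]3s²3p², B⁺ [He]2s², S⁺ [Ne]3s²3p³, N⁺ [He]2s²2p².
Tabulated IE_2 (kJ/mol): P 1907, B 2427, S 2252, N 2856.
So the second ionization energies run P < S < B < N.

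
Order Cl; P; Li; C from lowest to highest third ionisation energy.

P < Cl < C < Li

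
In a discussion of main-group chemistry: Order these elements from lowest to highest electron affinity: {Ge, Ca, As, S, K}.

S is in period 3, group 16; K is in period 4, group 1; Ca is in period 4, group 2; Ge is in period 4, group 14; As is in period 4, group 15.
Electron affinity generally becomes more exothermic across a period toward the halogens and less exothermic down a group.
These span different periods and groups, so the two trends combine.
K > Ca: this pair runs against the simple trend — see the exception note.
As > K: both are in period 4; the period trend gives As the larger value.
Ge > As: this pair runs against the simple trend — see the exception note.
S > Ge: both effects reinforce here, so S is clearly the higher of the two.
Note the exception: K has a higher electron affinity than Ca, contrary to the simple trend — adding an electron to Ca (ns²) has to open a new, higher-energy np subshell, which is unfavourable.
Note the exception: Ge has a higher electron affinity than As, contrary to the simple trend — adding an electron to As's half-filled 4p³ is unfavourable, so Ge (4p²) has the more exothermic EA.
Tabulated electron affinity (kJ/mol): S 200, K 48, Ca 2, Ge 119, As 78.
So from lowest to highest: Ca < K < As < Ge < S.

Ca < K < As < Ge < S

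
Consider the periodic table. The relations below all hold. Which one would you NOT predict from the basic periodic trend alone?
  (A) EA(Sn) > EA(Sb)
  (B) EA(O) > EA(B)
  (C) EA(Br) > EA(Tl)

The general trend: electron affinity increases across a period and decreases down a group.
(A) Sn (period 5, group 14) vs Sb (period 5, group 15): the stated order contradicts the simple trend.
(B) O (period 2, group 16) vs B (period 2, group 13): the stated order agrees with the simple trend.
(C) Br (period 4, group 17) vs Tl (period 6, group 13): the stated order agrees with the simple trend.
The exception is (A): adding an electron to Sb's half-filled 5p³ is unfavourable, so Sn has the more exothermic EA.

(A)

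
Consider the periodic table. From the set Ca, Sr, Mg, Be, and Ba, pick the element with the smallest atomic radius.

Radius decreases left→right (rising Z_eff, same n) and increases top→bottom (higher n).
All are in group 2, so atomic radius increases down the group.
The smallest atomic radius among these belongs to Be.

Be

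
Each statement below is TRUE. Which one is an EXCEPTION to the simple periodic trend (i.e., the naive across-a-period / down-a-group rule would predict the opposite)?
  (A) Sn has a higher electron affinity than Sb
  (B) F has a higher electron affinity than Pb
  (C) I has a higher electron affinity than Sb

The general trend: electron affinity increases across a period and decreases down a group.
(A) Sn (period 5, group 14) vs Sb (period 5, group 15): the stated order contradicts the simple trend.
(B) F (period 2, group 17) vs Pb (period 6, group 14): the stated order agrees with the simple trend.
(C) I (period 5, group 17) vs Sb (period 5, group 15): the stated order agrees with the simple trend.
The exception is (A): adding an electron to Sb's half-filled 5p³ is unfavourable, so Sn has the more exothermic EA.

(A)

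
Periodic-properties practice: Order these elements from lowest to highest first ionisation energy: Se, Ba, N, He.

Ba < Se < N < He

He is in period 1, group 18; N is in period 2, group 15; Se is in period 4, group 16; Ba is in period 6, group 2.
IE₁ increases left→right with effective nuclear charge and decreases top→bottom as the valence shell moves farther out.
These span different periods and groups, so the two trends combine.
Se > Ba: relative to Ba, both the across-period and down-group shifts push Se's first ionization energy up.
N > Se: period and group pull opposite ways; the down-group shift dominates (1402 vs 941 kJ/mol).
He > N: both effects reinforce here, so He is clearly the higher of the two.
Approximate values (kJ/mol): He 2372, N 1402, Se 941, Ba 503.
So from lowest to highest: Ba < Se < N < He.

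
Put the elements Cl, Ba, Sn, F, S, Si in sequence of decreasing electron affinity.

F is in period 2, group 17; Si is in period 3, group 14; S is in period 3, group 16; Cl is in period 3, group 17; Sn is in period 5, group 14; Ba is in period 6, group 2.
Electron affinity generally becomes more exothermic across a period toward the halogens and less exothermic down a group.
Neither a single period nor a single group — weigh both effects.
Sn > Ba: relative to Ba, both the across-period and down-group shifts push Sn's electron affinity up.
Si > Sn: Si sits above Sn in group 14, so the down-group effect alone puts Si higher.
S > Si: both are in period 3; the period trend gives S the larger value.
F > S: both effects reinforce here, so F is clearly the higher of the two.
Cl > F: this pair runs against the simple trend — see the exception note.
Note the exception: Cl has a higher electron affinity than F, contrary to the simple trend — F's small 2p subshell makes the incoming electron feel strong e⁻–e⁻ repulsion, so Cl actually releases more energy on gaining an electron.
Approximate values (kJ/mol): F 328, Si 134, S 200, Cl 349, Sn 107, Ba 14.
So from highest to lowest: Cl > F > S > Si > Sn > Ba.

Cl > F > S > Si > Sn > Ba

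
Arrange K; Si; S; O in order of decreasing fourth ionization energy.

O, K, S, Si

IE_4 is the cost of taking one more electron from the +3 cation: K³⁺ is already 2 electrons into the core; Si³⁺ still has 1 valence electron; S³⁺ still has 3 valence electrons; O³⁺ still has 3 valence electrons.
Usually core removal costs more than valence removal, but here the competition is close: a tightly held n=2 valence electron can cost more to remove than an n=3 core electron, so the actual values have to decide it.
Valence configurations: Si³⁺ [Ne]3s¹, S³⁺ [Ne]3s²3p¹, O³⁺ [He]2s²2p¹.
Tabulated IE_4 (kJ/mol): K 5877, Si 4356, S 4556, O 7469.
So the fourth ionization energies run Si < S < K < O.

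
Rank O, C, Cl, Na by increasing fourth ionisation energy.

After 3 electrons have been removed, what remains? O³⁺ still has 3 valence electrons; C³⁺ still has 1 valence electron; Cl³⁺ still has 4 valence electrons; Na³⁺ is already 2 electrons into the core.
Breaking into a closed-shell core is much more expensive than removing a leftover valence electron — Na has the largest IE_4 here.
Valence configurations: O³⁺ [He]2s²2p¹, C³⁺ [He]2s¹, Cl³⁺ [Ne]3s²3p².
The numbers (kJ/mol): O 7469, C 6223, Cl 5159, Na 9543.
Putting it together, IE_4: Cl < C < O < Na.

Cl < C < O < Na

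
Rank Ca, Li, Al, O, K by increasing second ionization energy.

Ca < Al < K < O < Li

The second ionization energy removes an electron from the +1 ion. For each element: Ca⁺ still has 1 valence electron; Li⁺ is the bare [He] core; Al⁺ still has 2 valence electrons; O⁺ still has 5 valence electrons; K⁺ is the bare [Ar] core.
Usually core removal costs more than valence removal, but here the competition is close: a tightly held n=2 valence electron can cost more to remove than an n=3 core electron, so the actual values have to decide it.
Valence configurations: Ca⁺ [Ar]4s¹, Al⁺ [Ne]3s², O⁺ [He]2s²2p³.
Approximate IE_2 values (kJ/mol): Ca 1145, Li 7298, Al 1817, O 3388, K 3052.
Putting it together, IE_2: Ca < Al < K < O < Li.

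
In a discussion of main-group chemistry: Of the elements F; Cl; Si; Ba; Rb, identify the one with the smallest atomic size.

F

Atomic radius shrinks across a period as nuclear charge pulls the same shell inward, and grows down a group as new shells are added.
Here both period and group differ, so the two effects have to be weighed against each other.
Cl > F: Cl sits below F in group 17, so the down-group effect alone puts Cl larger.
Si > Cl: Si lies to the left of Cl in period 3, so the across-period effect alone puts Si larger.
Ba > Si: relative to Si, both the across-period and down-group shifts push Ba's atomic radius up.
Rb > Ba: period and group pull opposite ways; the across-period shift dominates (210 vs 196 pm).
Tabulated atomic radius (pm): F 64, Si 116, Cl 99, Rb 210, Ba 196.
The smallest atomic size among these belongs to F.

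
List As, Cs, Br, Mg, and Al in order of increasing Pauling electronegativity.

Cs < Mg < Al < As < Br

Mg is in period 3, group 2; Al is in period 3, group 13; As is in period 4, group 15; Br is in period 4, group 17; Cs is in period 6, group 1.
EN rises left→right (higher Z_eff, smaller atoms) and falls top→bottom (larger, more shielded atoms).
Neither a single period nor a single group — weigh both effects.
Mg > Cs: both effects reinforce here, so Mg is clearly the higher of the two.
Al > Mg: Al lies to the right of Mg in period 3, so the across-period effect alone puts Al higher.
As > Al: the two effects oppose for this pair; the across-period effect wins (2.18 vs 1.61).
Br > As: both are in period 4; the period trend gives Br the larger value.
For reference (Pauling): Mg 1.31, Al 1.61, As 2.18, Br 2.96, Cs 0.79.
So from lowest to highest: Cs < Mg < Al < As < Br.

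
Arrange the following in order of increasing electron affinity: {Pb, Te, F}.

Adding an electron releases more energy for atoms nearer the top right (short of the noble gases).
Here both period and group differ, so the two effects have to be weighed against each other.
Te > Pb: relative to Pb, both the across-period and down-group shifts push Te's electron affinity up.
F > Te: relative to Te, both the across-period and down-group shifts push F's electron affinity up.
For reference (kJ/mol): F 328, Te 190, Pb 35.
So from lowest to highest: Pb < Te < F.

Pb, Te, F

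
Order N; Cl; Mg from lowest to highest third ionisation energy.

The third ionization energy removes an electron from the +2 ion. For each element: N²⁺ still has 3 valence electrons; Cl²⁺ still has 5 valence electrons; Mg²⁺ is the bare [Ne] core.
Pulling an electron out of a noble-gas core costs far more than removing a remaining valence electron, so Mg sits at the high end of IE_3.
Valence configurations: N²⁺ [He]2s²2p¹, Cl²⁺ [Ne]3s²3p³.
Tabulated IE_3 (kJ/mol): N 4578, Cl 3822, Mg 7733.
Overall IE_3 order: Cl < N < Mg.

Cl, N, Mg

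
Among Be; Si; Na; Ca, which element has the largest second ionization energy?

Na

IE_2 is the cost of taking one more electron from the +1 cation: Be⁺ still has 1 valence electron; Si⁺ still has 3 valence electrons; Na⁺ is the bare [Ne] core; Ca⁺ still has 1 valence electron.
Core electrons are held far more tightly than valence electrons, so Na tops the IE_2 order.
Valence configurations: Be⁺ [He]2s¹, Si⁺ [Ne]3s²3p¹, Ca⁺ [Ar]4s¹.
Approximate IE_2 values (kJ/mol): Be 1757, Si 1577, Na 4562, Ca 1145.
Hence IE_2: Ca < Si < Be < Na.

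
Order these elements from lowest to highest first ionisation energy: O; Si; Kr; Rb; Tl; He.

Rb, Tl, Si, O, Kr, He

He is in period 1, group 18; O is in period 2, group 16; Si is in period 3, group 14; Kr is in period 4, group 18; Rb is in period 5, group 1; Tl is in period 6, group 13.
First ionization energy rises across a period (greater Z_eff holds electrons more tightly) and falls down a group (valence electrons are farther from the nucleus).
These span different periods and groups, so the two trends combine.
Tl > Rb: period and group pull opposite ways; the across-period shift dominates (589 vs 403 kJ/mol).
Si > Tl: both effects reinforce here, so Si is clearly the higher of the two.
O > Si: both effects reinforce here, so O is clearly the higher of the two.
Kr > O: the two effects oppose for this pair; the across-period effect wins (1351 vs 1314 kJ/mol).
He > Kr: He sits above Kr in group 18, so the down-group effect alone puts He higher.
Tabulated first ionization energy (kJ/mol): He 2372, O 1314, Si 786, Kr 1351, Rb 403, Tl 589.
So from lowest to highest: Rb < Tl < Si < O < Kr < He.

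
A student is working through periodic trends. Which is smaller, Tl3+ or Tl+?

Both ions have Z = 81 protons, but Tl3+ has lost more electrons, so its remaining electrons feel a larger effective nuclear charge per electron and are pulled in more tightly.
Higher positive charge → smaller ion, so Tl+ > Tl3+.

Tl3+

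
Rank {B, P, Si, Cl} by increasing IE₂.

IE_2 is the cost of taking one more electron from the +1 cation: B⁺ still has 2 valence electrons; P⁺ still has 4 valence electrons; Si⁺ still has 3 valence electrons; Cl⁺ still has 6 valence electrons.
All are still removing valence electrons, so compare the +1 ions as you would atoms: IE_2 generally rises across a period (higher Z_eff) and falls down a group (larger shell), subject to the usual subshell exceptions.
Valence configurations: B⁺ [He]2s², P⁺ [Ne]3s²3p², Si⁺ [Ne]3s²3p¹, Cl⁺ [Ne]3s²3p⁴.
Approximate IE_2 values (kJ/mol): B 2427, P 1907, Si 1577, Cl 2298.
Overall IE_2 order: Si < P < Cl < B.

Si < P < Cl < B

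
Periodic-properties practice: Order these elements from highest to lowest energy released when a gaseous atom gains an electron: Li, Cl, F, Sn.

Cl > F > Sn > Li

Li is in period 2, group 1; F is in period 2, group 17; Cl is in period 3, group 17; Sn is in period 5, group 14.
Atoms with high Z_eff and room in the valence shell (especially the halogens) have the most exothermic electron affinities.
Neither a single period nor a single group — weigh both effects.
Sn > Li: the two effects oppose for this pair; the across-period effect wins (107 vs 60 kJ/mol).
F > Sn: both effects reinforce here, so F is clearly the higher of the two.
Cl > F: this pair runs against the simple trend — see the exception note.
Note the exception: Cl has a higher electron affinity than F, contrary to the simple trend — F's small 2p subshell makes the incoming electron feel strong e⁻–e⁻ repulsion, so Cl actually releases more energy on gaining an electron.
For reference (kJ/mol): Li 60, F 328, Cl 349, Sn 107.
So from highest to lowest: Cl > F > Sn > Li.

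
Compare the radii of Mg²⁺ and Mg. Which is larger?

Forming Mg²⁺ removes 2 electrons from Mg. Fewer electrons for the same nuclear charge means less shielding and a higher Z_eff on the remaining electrons, and for main-group metals the entire outer shell is lost.
A cation is smaller than its parent atom: Mg²⁺ < Mg.

Mg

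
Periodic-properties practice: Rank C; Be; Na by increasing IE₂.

After 1 electron has been removed, what remains? C⁺ still has 3 valence electrons; Be⁺ still has 1 valence electron; Na⁺ is the bare [Ne] core.
Pulling an electron out of a noble-gas core costs far more than removing a remaining valence electron, so Na sits at the high end of IE_2.
Valence configurations: C⁺ [He]2s²2p¹, Be⁺ [He]2s¹.
Approximate IE_2 values (kJ/mol): C 2353, Be 1757, Na 4562.
Putting it together, IE_2: Be < C < Na.

Be < C < Na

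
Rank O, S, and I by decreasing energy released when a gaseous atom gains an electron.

I > S > O

O is in period 2, group 16; S is in period 3, group 16; I is in period 5, group 17.
Atoms with high Z_eff and room in the valence shell (especially the halogens) have the most exothermic electron affinities.
Neither a single period nor a single group — weigh both effects.
S > O: this pair runs against the simple trend — see the exception note.
I > S: period and group pull opposite ways; the across-period shift dominates (295 vs 200 kJ/mol).
Note the exception: S has a higher electron affinity than O, contrary to the simple trend — the compact 2p subshell of O repels the added electron more than S's larger 3p does.
Tabulated electron affinity (kJ/mol): O 141, S 200, I 295.
So from highest to lowest: I > S > O.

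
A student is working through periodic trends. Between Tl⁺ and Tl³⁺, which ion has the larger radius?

Tl⁺

Both ions have Z = 81 protons, but Tl³⁺ has lost more electrons, so its remaining electrons feel a larger effective nuclear charge per electron and are pulled in more tightly.
Higher positive charge → smaller ion, so Tl⁺ > Tl³⁺.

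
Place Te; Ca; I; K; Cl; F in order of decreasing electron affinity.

F is in period 2, group 17; Cl is in period 3, group 17; K is in period 4, group 1; Ca is in period 4, group 2; Te is in period 5, group 16; I is in period 5, group 17.
Electron affinity generally becomes more exothermic across a period toward the halogens and less exothermic down a group.
Here both period and group differ, so the two effects have to be weighed against each other.
K > Ca: this pair runs against the simple trend — see the exception note.
Te > K: period and group pull opposite ways; the across-period shift dominates (190 vs 48 kJ/mol).
I > Te: I lies to the right of Te in period 5, so the across-period effect alone puts I higher.
F > I: they share group 17; the group trend gives F the larger value.
Cl > F: this pair runs against the simple trend — see the exception note.
Note the exception: K has a higher electron affinity than Ca, contrary to the simple trend — adding an electron to Ca (ns²) has to open a new, higher-energy np subshell, which is unfavourable.
Note the exception: Cl has a higher electron affinity than F, contrary to the simple trend — F's small 2p subshell makes the incoming electron feel strong e⁻–e⁻ repulsion, so Cl actually releases more energy on gaining an electron.
Approximate values (kJ/mol): F 328, Cl 349, K 48, Ca 2, Te 190, I 295.
So from highest to lowest: Cl > F > I > Te > K > Ca.

Cl > F > I > Te > K > Ca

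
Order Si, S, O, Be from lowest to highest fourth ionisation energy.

After 3 electrons have been removed, what remains? Si³⁺ still has 1 valence electron; S³⁺ still has 3 valence electrons; O³⁺ still has 3 valence electrons; Be³⁺ is already 1 electron into the core.
Pulling an electron out of a noble-gas core costs far more than removing a remaining valence electron, so Be sits at the high end of IE_4.
Valence configurations: Si³⁺ [Ne]3s¹, S³⁺ [Ne]3s²3p¹, O³⁺ [He]2s²2p¹.
Tabulated IE_4 (kJ/mol): Si 4356, S 4556, O 7469, Be 21007.
So the fourth ionization energies run Si < S < O < Be.

Si < S < O < Be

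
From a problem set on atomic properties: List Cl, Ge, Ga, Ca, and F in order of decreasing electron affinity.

Cl > F > Ge > Ga > Ca

F is in period 2, group 17; Cl is in period 3, group 17; Ca is in period 4, group 2; Ga is in period 4, group 13; Ge is in period 4, group 14.
Atoms with high Z_eff and room in the valence shell (especially the halogens) have the most exothermic electron affinities.
Neither a single period nor a single group — weigh both effects.
Ga > Ca: both are in period 4; the period trend gives Ga the larger value.
Ge > Ga: both are in period 4; the period trend gives Ge the larger value.
F > Ge: both effects reinforce here, so F is clearly the higher of the two.
Cl > F: this pair runs against the simple trend — see the exception note.
Note the exception: Cl has a higher electron affinity than F, contrary to the simple trend — F's small 2p subshell makes the incoming electron feel strong e⁻–e⁻ repulsion, so Cl actually releases more energy on gaining an electron.
Approximate values (kJ/mol): F 328, Cl 349, Ca 2, Ga 29, Ge 119.
So from highest to lowest: Cl > F > Ge > Ga > Ca.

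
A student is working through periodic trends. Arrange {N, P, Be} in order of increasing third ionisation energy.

P < N < Be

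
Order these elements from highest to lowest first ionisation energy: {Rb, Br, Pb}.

Br is in period 4, group 17; Rb is in period 5, group 1; Pb is in period 6, group 14.
First ionization energy rises across a period (greater Z_eff holds electrons more tightly) and falls down a group (valence electrons are farther from the nucleus).
Neither a single period nor a single group — weigh both effects.
Pb > Rb: the two effects oppose for this pair; the across-period effect wins (716 vs 403 kJ/mol).
Br > Pb: relative to Pb, both the across-period and down-group shifts push Br's first ionization energy up.
For reference (kJ/mol): Br 1140, Rb 403, Pb 716.
So from highest to lowest: Br > Pb > Rb.

Br > Pb > Rb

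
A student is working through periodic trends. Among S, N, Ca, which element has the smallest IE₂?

Ca

The second ionization energy removes an electron from the +1 ion. For each element: S⁺ still has 5 valence electrons; N⁺ still has 4 valence electrons; Ca⁺ still has 1 valence electron.
All are still removing valence electrons, so compare the +1 ions as you would atoms: IE_2 generally rises across a period (higher Z_eff) and falls down a group (larger shell), subject to the usual subshell exceptions.
Valence configurations: S⁺ [Ne]3s²3p³, N⁺ [He]2s²2p², Ca⁺ [Ar]4s¹.
The numbers (kJ/mol): S 2252, N 2856, Ca 1145.
Putting it together, IE_2: Ca < S < N.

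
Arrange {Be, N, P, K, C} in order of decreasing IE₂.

K > N > C > P > Be

IE_2 is the cost of taking one more electron from the +1 cation: Be⁺ still has 1 valence electron; N⁺ still has 4 valence electrons; P⁺ still has 4 valence electrons; K⁺ is the bare [Ar] core; C⁺ still has 3 valence electrons.
Pulling an electron out of a noble-gas core costs far more than removing a remaining valence electron, so K sits at the high end of IE_2.
Valence configurations: Be⁺ [He]2s¹, N⁺ [He]2s²2p², P⁺ [Ne]3s²3p², C⁺ [He]2s²2p¹.
Tabulated IE_2 (kJ/mol): Be 1757, N 2856, P 1907, K 3052, C 2353.
So the second ionization energies run Be < P < C < N < K.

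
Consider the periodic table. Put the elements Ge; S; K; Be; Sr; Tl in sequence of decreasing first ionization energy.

S > Be > Ge > Tl > Sr > K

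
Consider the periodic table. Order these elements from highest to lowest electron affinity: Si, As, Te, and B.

Te, Si, As, B

Atoms with high Z_eff and room in the valence shell (especially the halogens) have the most exothermic electron affinities.
A diagonal step moves right (one effect) and down (the opposite effect) at once.
As > B: the two effects oppose for this pair; the across-period effect wins (78 vs 27 kJ/mol).
Si > As: period and group pull opposite ways; the down-group shift dominates (134 vs 78 kJ/mol).
Te > Si: the two effects oppose for this pair; the across-period effect wins (190 vs 134 kJ/mol).
Tabulated electron affinity (kJ/mol): B 27, Si 134, As 78, Te 190.
So from highest to lowest: Te > Si > As > B.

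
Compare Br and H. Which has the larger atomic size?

Across a period the added protons contract the valence shell; down a group each new principal shell makes the atom larger.
Neither a single period nor a single group — weigh both effects.
Br > H: the two effects oppose for this pair; the down-group effect wins (114 vs 32 pm).
Tabulated atomic radius (pm): H 32, Br 114.
So Br has the larger atomic size (Br > H).

Br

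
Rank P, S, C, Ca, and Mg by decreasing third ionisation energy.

Consider each +2 ion: P²⁺ still has 3 valence electrons; S²⁺ still has 4 valence electrons; C²⁺ still has 2 valence electrons; Ca²⁺ is the bare [Ar] core; Mg²⁺ is the bare [Ne] core.
Core electrons are held far more tightly than valence electrons, so Ca and Mg top the IE_3 order.
Valence configurations: P²⁺ [Ne]3s²3p¹, S²⁺ [Ne]3s²3p², C²⁺ [He]2s².
Approximate IE_3 values (kJ/mol): P 2914, S 3357, C 4620, Ca 4912, Mg 7733.
Hence IE_3: P < S < C < Ca < Mg.

Mg > Ca > C > S > P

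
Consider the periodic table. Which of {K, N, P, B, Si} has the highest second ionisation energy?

The second ionization energy removes an electron from the +1 ion. For each element: K⁺ is the bare [Ar] core; N⁺ still has 4 valence electrons; P⁺ still has 4 valence electrons; B⁺ still has 2 valence electrons; Si⁺ still has 3 valence electrons.
Pulling an electron out of a noble-gas core costs far more than removing a remaining valence electron, so K sits at the high end of IE_2.
Valence configurations: N⁺ [He]2s²2p², P⁺ [Ne]3s²3p², B⁺ [He]2s², Si⁺ [Ne]3s²3p¹.
Approximate IE_2 values (kJ/mol): K 3052, N 2856, P 1907, B 2427, Si 1577.
So the second ionization energies run Si < P < B < N < K.

K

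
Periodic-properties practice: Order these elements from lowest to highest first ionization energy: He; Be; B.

B < Be < He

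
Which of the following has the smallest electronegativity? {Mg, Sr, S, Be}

Sr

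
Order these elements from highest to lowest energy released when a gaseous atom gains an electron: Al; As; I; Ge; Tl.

I > Ge > As > Al > Tl

Al is in period 3, group 13; Ge is in period 4, group 14; As is in period 4, group 15; I is in period 5, group 17; Tl is in period 6, group 13.
Atoms with high Z_eff and room in the valence shell (especially the halogens) have the most exothermic electron affinities.
Here both period and group differ, so the two effects have to be weighed against each other.
Al > Tl: they share group 13; the group trend gives Al the larger value.
As > Al: period and group pull opposite ways; the across-period shift dominates (78 vs 42 kJ/mol).
Ge > As: this pair runs against the simple trend — see the exception note.
I > Ge: the two effects oppose for this pair; the across-period effect wins (295 vs 119 kJ/mol).
Note the exception: Ge has a higher electron affinity than As, contrary to the simple trend — adding an electron to As's half-filled 4p³ is unfavourable, so Ge (4p²) has the more exothermic EA.
Approximate values (kJ/mol): Al 42, Ge 119, As 78, I 295, Tl 19.
So from highest to lowest: I > Ge > As > Al > Tl.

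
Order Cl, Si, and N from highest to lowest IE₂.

Consider each +1 ion: Cl⁺ still has 6 valence electrons; Si⁺ still has 3 valence electrons; N⁺ still has 4 valence electrons.
All are still removing valence electrons, so compare the +1 ions as you would atoms: IE_2 generally rises across a period (higher Z_eff) and falls down a group (larger shell), subject to the usual subshell exceptions.
Valence configurations: Cl⁺ [Ne]3s²3p⁴, Si⁺ [Ne]3s²3p¹, N⁺ [He]2s²2p².
Approximate IE_2 values (kJ/mol): Cl 2298, Si 1577, N 2856.
Hence IE_2: Si < Cl < N.

N > Cl > Si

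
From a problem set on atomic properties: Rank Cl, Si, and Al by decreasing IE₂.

After 1 electron has been removed, what remains? Cl⁺ still has 6 valence electrons; Si⁺ still has 3 valence electrons; Al⁺ still has 2 valence electrons.
All are still removing valence electrons, so compare the +1 ions as you would atoms: IE_2 generally rises across a period (higher Z_eff) and falls down a group (larger shell), subject to the usual subshell exceptions.
Valence configurations: Cl⁺ [Ne]3s²3p⁴, Si⁺ [Ne]3s²3p¹, Al⁺ [Ne]3s².
Si⁺ loses a lone 3p electron whereas Al⁺ must break into a filled 3s² pair, so IE_2(Al) > IE_2(Si) even though Si has the higher nuclear charge.
The numbers (kJ/mol): Cl 2298, Si 1577, Al 1817.
Putting it together, IE_2: Si < Al < Cl.

Cl > Al > Si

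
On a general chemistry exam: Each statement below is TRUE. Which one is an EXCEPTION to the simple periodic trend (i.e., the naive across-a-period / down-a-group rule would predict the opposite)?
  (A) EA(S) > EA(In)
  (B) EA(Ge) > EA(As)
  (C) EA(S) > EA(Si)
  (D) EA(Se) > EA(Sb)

(B)

The general trend: electron affinity increases across a period and decreases down a group.
(A) S (period 3, group 16) vs In (period 5, group 13): the stated order agrees with the simple trend.
(B) Ge (period 4, group 14) vs As (period 4, group 15): the stated order contradicts the simple trend.
(C) S (period 3, group 16) vs Si (period 3, group 14): the stated order agrees with the simple trend.
(D) Se (period 4, group 16) vs Sb (period 5, group 15): the stated order agrees with the simple trend.
The exception is (B): adding an electron to As's half-filled 4p³ is unfavourable, so Ge (4p²) has the more exothermic EA.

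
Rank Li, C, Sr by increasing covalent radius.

C, Li, Sr

Li is in period 2, group 1; C is in period 2, group 14; Sr is in period 5, group 2.
Across a period the added protons contract the valence shell; down a group each new principal shell makes the atom larger.
Neither a single period nor a single group — weigh both effects.
Li > C: Li lies to the left of C in period 2, so the across-period effect alone puts Li larger.
Sr > Li: period and group pull opposite ways; the down-group shift dominates (185 vs 133 pm).
For reference (pm): Li 133, C 75, Sr 185.
So from smallest to largest: C < Li < Sr.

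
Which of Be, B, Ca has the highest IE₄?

B

IE_4 is the cost of taking one more electron from the +3 cation: Be³⁺ is already 1 electron into the core; B³⁺ is the bare [He] core; Ca³⁺ is already 1 electron into the core.
All of these are removing an electron from a noble-gas core or deeper; the smaller core (lower principal quantum number) is held far more tightly, and within a period the higher nuclear charge binds the same core more tightly.
Tabulated IE_4 (kJ/mol): Be 21007, B 25026, Ca 6491.
So the fourth ionization energies run Ca < Be < B.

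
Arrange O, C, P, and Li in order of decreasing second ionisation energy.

Li, O, C, P

After 1 electron has been removed, what remains? O⁺ still has 5 valence electrons; C⁺ still has 3 valence electrons; P⁺ still has 4 valence electrons; Li⁺ is the bare [He] core.
Pulling an electron out of a noble-gas core costs far more than removing a remaining valence electron, so Li sits at the high end of IE_2.
Valence configurations: O⁺ [He]2s²2p³, C⁺ [He]2s²2p¹, P⁺ [Ne]3s²3p².
Tabulated IE_2 (kJ/mol): O 3388, C 2353, P 1907, Li 7298.
Putting it together, IE_2: P < C < O < Li.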